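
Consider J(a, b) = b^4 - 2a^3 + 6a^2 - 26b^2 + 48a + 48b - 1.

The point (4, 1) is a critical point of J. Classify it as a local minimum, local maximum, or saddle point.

The mixed partial ∂²J/∂a∂b is 0, so the Hessian at any point is diag(J_aa, J_bb) = diag(12(-a + 1), 4(3b^2 - 13)).
At (4, 1): H = diag(-36, -40).
Both eigenvalues are negative, so H is negative definite: a local maximum.

local maximum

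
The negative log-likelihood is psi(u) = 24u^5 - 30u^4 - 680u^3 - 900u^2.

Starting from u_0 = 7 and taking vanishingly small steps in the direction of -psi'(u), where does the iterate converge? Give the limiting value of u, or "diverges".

5

psi'(u) = 120u(u - 5)(u + 1)(u + 3), so psi'(7) = 134400.
Gradient descent moves in the -psi' direction, i.e. u is decreasing.
The nearest critical point in that direction is u = 5, where psi'' = 28800 > 0 (a local minimum). The iterate converges there.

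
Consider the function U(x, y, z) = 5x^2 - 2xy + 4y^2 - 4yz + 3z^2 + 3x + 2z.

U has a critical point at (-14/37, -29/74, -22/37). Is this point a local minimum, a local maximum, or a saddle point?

The Hessian is constant: H = [[10, -2, 0], [-2, 8, -4], [0, -4, 6]].
Leading principal minors: Δ₁ = 10, Δ₂ = 76, Δ₃ = 296.
All leading minors are positive, so H is positive definite: a local minimum.

local minimum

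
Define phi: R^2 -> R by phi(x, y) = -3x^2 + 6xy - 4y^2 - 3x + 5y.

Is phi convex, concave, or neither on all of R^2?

phi is quadratic, so its Hessian is the constant matrix H = [[-6, 6], [6, -8]].
det(H) = 12, tr(H) = -14.
det(H) > 0 and tr(H) < 0, so H is negative definite everywhere: concave.

concave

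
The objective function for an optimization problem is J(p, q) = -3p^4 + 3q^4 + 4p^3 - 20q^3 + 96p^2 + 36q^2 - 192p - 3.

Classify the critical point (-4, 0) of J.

The mixed partial ∂²J/∂p∂q is 0, so the Hessian at any point is diag(J_pp, J_qq) = diag(12(-3p^2 + 2p + 16), 12(3q^2 - 10q + 6)).
At (-4, 0): H = diag(-480, 72).
The eigenvalues have opposite signs, so H is indefinite: a saddle point.

saddle point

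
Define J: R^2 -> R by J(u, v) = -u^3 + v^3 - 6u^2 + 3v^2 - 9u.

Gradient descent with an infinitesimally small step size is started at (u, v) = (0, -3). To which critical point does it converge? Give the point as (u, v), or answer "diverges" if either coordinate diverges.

diverges

J is separable, so gradient descent decouples: u follows -∂J/∂u, v follows -∂J/∂v.
∂J/∂u = -3(u + 1)(u + 3); at u=0 this is -9, so u increases.
∂J/∂v = 3v(v + 2); at v=-3 this is 9, so v decreases.
The u-coordinate has no critical point in that direction and runs off to infinity.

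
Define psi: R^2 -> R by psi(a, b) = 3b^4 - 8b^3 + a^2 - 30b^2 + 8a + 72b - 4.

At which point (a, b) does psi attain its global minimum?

psi(a,b) separates as P(a) + Q(b) − 4, so its minimum is min P + min Q − 4.
P'(a) = 2a + 8 vanishes at a ∈ {-4}; Q'(b) = 12(b - 3)(b - 1)(b + 2) vanishes at b ∈ {-2, 1, 3}.
Local minima of P (where P''>0): P(-4)=-16. Local minima of Q: Q(-2)=-152, Q(3)=-27.
So the global minimum of psi is P(-4) + Q(-2) − 4 = -16 − 152 − 4 = -172, attained at (-4, -2).

(-4, -2)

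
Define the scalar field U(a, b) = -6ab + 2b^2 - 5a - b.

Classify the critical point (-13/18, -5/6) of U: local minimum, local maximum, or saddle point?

saddle point

The Hessian of U is constant: H = [[0, -6], [-6, 4]].
det(H) = 0·4 − (-6)² = -36.
Since det(H) < 0, H is indefinite and the critical point is a saddle point.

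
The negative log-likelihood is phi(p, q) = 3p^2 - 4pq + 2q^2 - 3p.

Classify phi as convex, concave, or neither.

convex

phi is quadratic, so its Hessian is the constant matrix H = [[6, -4], [-4, 4]].
det(H) = 8, tr(H) = 10.
det(H) > 0 and tr(H) > 0, so H is positive definite everywhere: convex.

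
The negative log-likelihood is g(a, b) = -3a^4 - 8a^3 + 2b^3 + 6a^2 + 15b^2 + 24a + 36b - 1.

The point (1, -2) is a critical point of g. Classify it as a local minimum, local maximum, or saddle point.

The mixed partial ∂²g/∂a∂b is 0, so the Hessian at any point is diag(g_aa, g_bb) = diag(12(-3a^2 - 4a + 1), 6(2b + 5)).
At (1, -2): H = diag(-72, 6).
The eigenvalues have opposite signs, so H is indefinite: a saddle point.

saddle point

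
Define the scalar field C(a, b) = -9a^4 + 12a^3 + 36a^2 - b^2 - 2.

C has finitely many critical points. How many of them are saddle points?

C separates as a function of a plus a function of b, so ∇C=0 decouples.
∂C/∂a = -36a(a - 2)(a + 1) = 0 at a ∈ {-1, 0, 2}; ∂C/∂b = -2b = 0 at b ∈ {0}.
The Hessian is diagonal: diag(C_aa, C_bb). Second derivatives: C_aa(-1)=-108, C_aa(0)=72, C_aa(2)=-216; C_bb(0)=-2.
Saddle points occur where the two diagonal entries have opposite signs: (0, 0). Count: 1.

1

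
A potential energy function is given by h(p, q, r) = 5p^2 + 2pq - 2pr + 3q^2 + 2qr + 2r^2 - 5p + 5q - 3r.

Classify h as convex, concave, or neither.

h is quadratic, so its Hessian is the constant matrix H = [[10, 2, -2], [2, 6, 2], [-2, 2, 4]].
Leading principal minors: 10, 56, 144.
All positive ⇒ H ≻ 0 ⇒ convex.

convex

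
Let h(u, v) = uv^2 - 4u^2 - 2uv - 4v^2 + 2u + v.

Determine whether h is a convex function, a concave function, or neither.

neither

The term uv^2 is cubic, so the Hessian is not constant.
∂²h/∂v² = 2u - 8, which takes both signs as u varies (negative for sufficiently negative u). A diagonal entry of the Hessian changing sign means the Hessian is neither positive- nor negative-semidefinite on all of R^2.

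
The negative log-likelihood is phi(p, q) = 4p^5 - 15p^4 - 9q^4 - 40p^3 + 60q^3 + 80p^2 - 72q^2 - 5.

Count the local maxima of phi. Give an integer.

phi separates as a function of p plus a function of q, so ∇phi=0 decouples.
∂phi/∂p = 20p(p - 4)(p - 1)(p + 2) = 0 at p ∈ {-2, 0, 1, 4}; ∂phi/∂q = -36q(q - 4)(q - 1) = 0 at q ∈ {0, 1, 4}.
The Hessian is diagonal: diag(phi_pp, phi_qq). Second derivatives: phi_pp(-2)=-720, phi_pp(0)=160, phi_pp(1)=-180, phi_pp(4)=1440; phi_qq(0)=-144, phi_qq(1)=108, phi_qq(4)=-432.
Local maxima occur where both diagonal entries negative: (-2, 0), (-2, 4), (1, 0), (1, 4). Count: 4.

4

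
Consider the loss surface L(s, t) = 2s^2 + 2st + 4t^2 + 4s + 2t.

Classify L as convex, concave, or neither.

convex

L is quadratic, so its Hessian is the constant matrix H = [[4, 2], [2, 8]].
det(H) = 28, tr(H) = 12.
det(H) > 0 and tr(H) > 0, so H is positive definite everywhere: convex.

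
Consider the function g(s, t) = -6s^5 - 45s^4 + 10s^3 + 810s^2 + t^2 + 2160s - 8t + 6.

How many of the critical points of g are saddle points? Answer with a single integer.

2

g separates as a function of s plus a function of t, so ∇g=0 decouples.
∂g/∂s = -30(s - 3)(s + 2)(s + 3)(s + 4) = 0 at s ∈ {-4, -3, -2, 3}; ∂g/∂t = 2(t - 4) = 0 at t ∈ {4}.
The Hessian is diagonal: diag(g_ss, g_tt). Second derivatives: g_ss(-4)=420, g_ss(-3)=-180, g_ss(-2)=300, g_ss(3)=-6300; g_tt(4)=2.
Saddle points occur where the two diagonal entries have opposite signs: (-3, 4), (3, 4). Count: 2.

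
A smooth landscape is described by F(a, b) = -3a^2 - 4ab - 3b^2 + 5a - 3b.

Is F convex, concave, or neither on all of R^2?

F is quadratic, so its Hessian is the constant matrix H = [[-6, -4], [-4, -6]].
det(H) = 20, tr(H) = -12.
det(H) > 0 and tr(H) < 0, so H is negative definite everywhere: concave.

concave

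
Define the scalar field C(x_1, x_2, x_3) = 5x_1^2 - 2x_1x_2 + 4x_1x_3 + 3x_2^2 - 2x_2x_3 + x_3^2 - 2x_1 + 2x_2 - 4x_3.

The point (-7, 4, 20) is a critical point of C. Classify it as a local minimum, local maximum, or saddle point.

The Hessian is constant: H = [[10, -2, 4], [-2, 6, -2], [4, -2, 2]].
Leading principal minors: Δ₁ = 10, Δ₂ = 56, Δ₃ = 8.
All leading minors are positive, so H is positive definite: a local minimum.

local minimum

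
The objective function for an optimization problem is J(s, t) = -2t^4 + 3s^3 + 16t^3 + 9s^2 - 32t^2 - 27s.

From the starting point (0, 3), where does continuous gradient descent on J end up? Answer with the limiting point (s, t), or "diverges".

J is separable, so gradient descent decouples: s follows -∂J/∂s, t follows -∂J/∂t.
∂J/∂s = 9(s - 1)(s + 3); at s=0 this is -27, so s increases.
∂J/∂t = -8t(t - 4)(t - 2); at t=3 this is 24, so t decreases.
s converges to its nearest critical value 1 (a local min of the s-part); t converges to 2. The iterate converges to (1, 2).

(1, 2)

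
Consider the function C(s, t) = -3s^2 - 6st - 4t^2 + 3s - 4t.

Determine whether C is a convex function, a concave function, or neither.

concave

C is quadratic, so its Hessian is the constant matrix H = [[-6, -6], [-6, -8]].
det(H) = 12, tr(H) = -14.
det(H) > 0 and tr(H) < 0, so H is negative definite everywhere: concave.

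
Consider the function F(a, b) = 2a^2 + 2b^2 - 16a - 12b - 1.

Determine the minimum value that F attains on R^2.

F(a,b) separates as P(a) + Q(b) − 1, so its minimum is min P + min Q − 1.
P'(a) = 4a - 16 vanishes at a ∈ {4}; Q'(b) = 4b - 12 vanishes at b ∈ {3}.
Local minima of P (where P''>0): P(4)=-32. Local minima of Q: Q(3)=-18.
So the global minimum of F is P(4) + Q(3) − 1 = -32 − 18 − 1 = -51, attained at (4, 3).

-51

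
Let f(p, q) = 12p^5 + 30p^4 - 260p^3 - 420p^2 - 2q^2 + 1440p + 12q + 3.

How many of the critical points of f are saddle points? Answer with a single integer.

f separates as a function of p plus a function of q, so ∇f=0 decouples.
∂f/∂p = 60(p - 3)(p - 1)(p + 2)(p + 4) = 0 at p ∈ {-4, -2, 1, 3}; ∂f/∂q = -4(q - 3) = 0 at q ∈ {3}.
The Hessian is diagonal: diag(f_pp, f_qq). Second derivatives: f_pp(-4)=-4200, f_pp(-2)=1800, f_pp(1)=-1800, f_pp(3)=4200; f_qq(3)=-4.
Saddle points occur where the two diagonal entries have opposite signs: (-2, 3), (3, 3). Count: 2.

2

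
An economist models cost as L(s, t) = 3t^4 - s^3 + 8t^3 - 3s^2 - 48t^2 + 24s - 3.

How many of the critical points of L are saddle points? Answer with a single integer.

3

L separates as a function of s plus a function of t, so ∇L=0 decouples.
∂L/∂s = -3(s - 2)(s + 4) = 0 at s ∈ {-4, 2}; ∂L/∂t = 12t(t - 2)(t + 4) = 0 at t ∈ {-4, 0, 2}.
The Hessian is diagonal: diag(L_ss, L_tt). Second derivatives: L_ss(-4)=18, L_ss(2)=-18; L_tt(-4)=288, L_tt(0)=-96, L_tt(2)=144.
Saddle points occur where the two diagonal entries have opposite signs: (-4, 0), (2, -4), (2, 2). Count: 3.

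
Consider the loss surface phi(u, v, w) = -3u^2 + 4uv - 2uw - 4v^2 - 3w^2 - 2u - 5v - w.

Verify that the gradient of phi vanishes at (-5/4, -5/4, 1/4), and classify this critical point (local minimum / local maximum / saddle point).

local maximum

∇phi = (-6u + 4v - 2w - 2, 4u - 8v - 5, -2u - 6w - 1); substituting (-5/4, -5/4, 1/4) gives ∇phi = (0, 0, 0), so (-5/4, -5/4, 1/4) is indeed a critical point.
The Hessian is constant: H = [[-6, 4, -2], [4, -8, 0], [-2, 0, -6]].
Leading principal minors: Δ₁ = -6, Δ₂ = 32, Δ₃ = -160.
The minors alternate sign starting negative (−, +, −), so H is negative definite: a local maximum.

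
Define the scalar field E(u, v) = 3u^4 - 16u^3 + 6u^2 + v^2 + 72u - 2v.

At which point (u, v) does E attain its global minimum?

(-1, 1)

E(u,v) separates as P(u) + Q(v), so its minimum is min P + min Q.
P'(u) = 12(u - 3)(u - 2)(u + 1) vanishes at u ∈ {-1, 2, 3}; Q'(v) = 2v - 2 vanishes at v ∈ {1}.
Local minima of P (where P''>0): P(-1)=-47, P(3)=81. Local minima of Q: Q(1)=-1.
So the global minimum of E is P(-1) + Q(1) = -47 − 1 = -48, attained at (-1, 1).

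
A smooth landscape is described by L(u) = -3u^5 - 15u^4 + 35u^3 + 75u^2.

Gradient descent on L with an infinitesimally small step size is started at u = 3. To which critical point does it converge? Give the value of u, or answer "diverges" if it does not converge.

L'(u) = -15u(u - 2)(u + 1)(u + 5), so L'(3) = -1440.
Gradient descent moves in the -L' direction, i.e. u is increasing.
There is no critical point above u=3, and L' keeps the same sign, so the iterate runs off to +∞.

diverges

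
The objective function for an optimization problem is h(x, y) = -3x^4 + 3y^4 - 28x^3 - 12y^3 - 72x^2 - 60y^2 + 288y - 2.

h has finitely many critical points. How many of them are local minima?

2

h separates as a function of x plus a function of y, so ∇h=0 decouples.
∂h/∂x = -12x(x + 3)(x + 4) = 0 at x ∈ {-4, -3, 0}; ∂h/∂y = 12(y - 4)(y - 2)(y + 3) = 0 at y ∈ {-3, 2, 4}.
The Hessian is diagonal: diag(h_xx, h_yy). Second derivatives: h_xx(-4)=-48, h_xx(-3)=36, h_xx(0)=-144; h_yy(-3)=420, h_yy(2)=-120, h_yy(4)=168.
Local minima occur where both diagonal entries positive: (-3, -3), (-3, 4). Count: 2.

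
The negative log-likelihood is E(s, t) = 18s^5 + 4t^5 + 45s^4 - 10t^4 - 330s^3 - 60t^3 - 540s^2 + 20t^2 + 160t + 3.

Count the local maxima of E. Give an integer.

E separates as a function of s plus a function of t, so ∇E=0 decouples.
∂E/∂s = 90s(s - 3)(s + 1)(s + 4) = 0 at s ∈ {-4, -1, 0, 3}; ∂E/∂t = 20(t - 4)(t - 1)(t + 1)(t + 2) = 0 at t ∈ {-2, -1, 1, 4}.
The Hessian is diagonal: diag(E_ss, E_tt). Second derivatives: E_ss(-4)=-7560, E_ss(-1)=1080, E_ss(0)=-1080, E_ss(3)=7560; E_tt(-2)=-360, E_tt(-1)=200, E_tt(1)=-360, E_tt(4)=1800.
Local maxima occur where both diagonal entries negative: (-4, -2), (-4, 1), (0, -2), (0, 1). Count: 4.

4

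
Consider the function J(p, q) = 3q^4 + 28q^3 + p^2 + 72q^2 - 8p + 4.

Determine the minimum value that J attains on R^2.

-12

J(p,q) separates as A(p) + B(q) + 4, so its minimum is min A + min B + 4.
A'(p) = 2p - 8 vanishes at p ∈ {4}; B'(q) = 12q(q + 3)(q + 4) vanishes at q ∈ {-4, -3, 0}.
Local minima of A (where A''>0): A(4)=-16. Local minima of B: B(-4)=128, B(0)=0.
So the global minimum of J is A(4) + B(0) + 4 = -16 + 0 + 4 = -12, attained at (4, 0).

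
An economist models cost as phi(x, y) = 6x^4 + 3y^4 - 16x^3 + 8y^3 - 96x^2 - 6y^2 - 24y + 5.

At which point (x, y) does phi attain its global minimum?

phi(x,y) separates as P(x) + Q(y) + 5, so its minimum is min P + min Q + 5.
P'(x) = 24x(x - 4)(x + 2) vanishes at x ∈ {-2, 0, 4}; Q'(y) = 12(y - 1)(y + 1)(y + 2) vanishes at y ∈ {-2, -1, 1}.
Local minima of P (where P''>0): P(-2)=-160, P(4)=-1024. Local minima of Q: Q(-2)=8, Q(1)=-19.
So the global minimum of phi is P(4) + Q(1) + 5 = -1024 − 19 + 5 = -1038, attained at (4, 1).

(4, 1)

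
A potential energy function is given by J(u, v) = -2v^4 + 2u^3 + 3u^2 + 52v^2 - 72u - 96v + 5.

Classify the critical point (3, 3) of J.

The mixed partial ∂²J/∂u∂v is 0, so the Hessian at any point is diag(J_uu, J_vv) = diag(6(2u + 1), 8(-3v^2 + 13)).
At (3, 3): H = diag(42, -112).
The eigenvalues have opposite signs, so H is indefinite: a saddle point.

saddle point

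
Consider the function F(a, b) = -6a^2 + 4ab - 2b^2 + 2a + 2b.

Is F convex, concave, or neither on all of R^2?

concave

F is quadratic, so its Hessian is the constant matrix H = [[-12, 4], [4, -4]].
det(H) = 32, tr(H) = -16.
det(H) > 0 and tr(H) < 0, so H is negative definite everywhere: concave.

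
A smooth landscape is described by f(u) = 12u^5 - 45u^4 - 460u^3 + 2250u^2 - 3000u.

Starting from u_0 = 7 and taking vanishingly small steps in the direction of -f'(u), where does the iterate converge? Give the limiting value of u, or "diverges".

f'(u) = 60(u - 5)(u - 2)(u - 1)(u + 5), so f'(7) = 43200.
Gradient descent moves in the -f' direction, i.e. u is decreasing.
The nearest critical point in that direction is u = 5, where f'' = 7200 > 0 (a local minimum). The iterate converges there.

5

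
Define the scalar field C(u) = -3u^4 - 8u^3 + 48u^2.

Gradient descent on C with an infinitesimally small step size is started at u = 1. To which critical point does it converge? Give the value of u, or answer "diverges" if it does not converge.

0

C'(u) = -12u(u - 2)(u + 4), so C'(1) = 60.
Gradient descent moves in the -C' direction, i.e. u is decreasing.
The nearest critical point in that direction is u = 0, where C'' = 96 > 0 (a local minimum). The iterate converges there.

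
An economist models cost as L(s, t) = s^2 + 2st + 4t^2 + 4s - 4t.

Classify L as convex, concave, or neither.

convex

L is quadratic, so its Hessian is the constant matrix H = [[2, 2], [2, 8]].
det(H) = 12, tr(H) = 10.
det(H) > 0 and tr(H) > 0, so H is positive definite everywhere: convex.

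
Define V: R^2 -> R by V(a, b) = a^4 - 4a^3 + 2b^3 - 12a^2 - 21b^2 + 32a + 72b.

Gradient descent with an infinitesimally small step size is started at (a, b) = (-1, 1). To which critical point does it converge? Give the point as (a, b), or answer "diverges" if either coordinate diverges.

V is separable, so gradient descent decouples: a follows -∂V/∂a, b follows -∂V/∂b.
∂V/∂a = 4(a - 4)(a - 1)(a + 2); at a=-1 this is 40, so a decreases.
∂V/∂b = 6(b - 4)(b - 3); at b=1 this is 36, so b decreases.
The b-coordinate has no critical point in that direction and runs off to infinity.

diverges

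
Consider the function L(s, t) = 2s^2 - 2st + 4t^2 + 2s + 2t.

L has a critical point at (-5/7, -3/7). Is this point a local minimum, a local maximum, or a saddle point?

The Hessian of L is constant: H = [[4, -2], [-2, 8]].
det(H) = 4·8 − (-2)² = 28.
det(H) > 0 and tr(H) = 12 > 0, so H is positive definite and the point is a local minimum.

local minimum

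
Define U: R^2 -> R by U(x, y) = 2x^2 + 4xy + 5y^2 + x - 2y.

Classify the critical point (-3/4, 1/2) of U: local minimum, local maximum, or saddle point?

The Hessian of U is constant: H = [[4, 4], [4, 10]].
det(H) = 4·10 − 4² = 24.
det(H) > 0 and tr(H) = 14 > 0, so H is positive definite and the point is a local minimum.

local minimum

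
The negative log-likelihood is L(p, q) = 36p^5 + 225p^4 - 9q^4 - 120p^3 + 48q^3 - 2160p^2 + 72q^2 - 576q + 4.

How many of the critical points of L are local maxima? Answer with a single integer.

4

L separates as a function of p plus a function of q, so ∇L=0 decouples.
∂L/∂p = 180p(p - 2)(p + 3)(p + 4) = 0 at p ∈ {-4, -3, 0, 2}; ∂L/∂q = -36(q - 4)(q - 2)(q + 2) = 0 at q ∈ {-2, 2, 4}.
The Hessian is diagonal: diag(L_pp, L_qq). Second derivatives: L_pp(-4)=-4320, L_pp(-3)=2700, L_pp(0)=-4320, L_pp(2)=10800; L_qq(-2)=-864, L_qq(2)=288, L_qq(4)=-432.
Local maxima occur where both diagonal entries negative: (-4, -2), (-4, 4), (0, -2), (0, 4). Count: 4.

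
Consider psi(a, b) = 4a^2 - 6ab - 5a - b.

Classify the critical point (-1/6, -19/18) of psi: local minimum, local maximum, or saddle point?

The Hessian of psi is constant: H = [[8, -6], [-6, 0]].
det(H) = 8·0 − (-6)² = -36.
Since det(H) < 0, H is indefinite and the critical point is a saddle point.

saddle point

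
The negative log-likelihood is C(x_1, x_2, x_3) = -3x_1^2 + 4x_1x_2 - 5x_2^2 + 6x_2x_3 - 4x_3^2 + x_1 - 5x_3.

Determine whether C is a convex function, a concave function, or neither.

concave

C is quadratic, so its Hessian is the constant matrix H = [[-6, 4, 0], [4, -10, 6], [0, 6, -8]].
Leading principal minors: -6, 44, -136.
Signs alternate −, +, − ⇒ H ≺ 0 ⇒ concave.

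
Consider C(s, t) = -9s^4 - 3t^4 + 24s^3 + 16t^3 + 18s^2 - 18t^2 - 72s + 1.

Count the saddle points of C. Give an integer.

C separates as a function of s plus a function of t, so ∇C=0 decouples.
∂C/∂s = -36(s - 2)(s - 1)(s + 1) = 0 at s ∈ {-1, 1, 2}; ∂C/∂t = -12t(t - 3)(t - 1) = 0 at t ∈ {0, 1, 3}.
The Hessian is diagonal: diag(C_ss, C_tt). Second derivatives: C_ss(-1)=-216, C_ss(1)=72, C_ss(2)=-108; C_tt(0)=-36, C_tt(1)=24, C_tt(3)=-72.
Saddle points occur where the two diagonal entries have opposite signs: (-1, 1), (1, 0), (1, 3), (2, 1). Count: 4.

4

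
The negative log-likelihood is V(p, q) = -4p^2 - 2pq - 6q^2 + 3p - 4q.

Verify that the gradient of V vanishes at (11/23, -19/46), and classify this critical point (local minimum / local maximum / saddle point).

local maximum

∇V = (-8p - 2q + 3, -2p - 12q - 4); substituting (11/23, -19/46) gives ∇V = (0, 0), so (11/23, -19/46) is indeed a critical point.
The Hessian of V is constant: H = [[-8, -2], [-2, -12]].
det(H) = (-8)·(-12) − (-2)² = 92.
det(H) > 0 and tr(H) = -20 < 0, so H is negative definite and the point is a local maximum.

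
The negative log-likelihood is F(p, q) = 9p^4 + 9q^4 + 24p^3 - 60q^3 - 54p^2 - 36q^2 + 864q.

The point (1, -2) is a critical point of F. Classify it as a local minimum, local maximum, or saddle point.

The mixed partial ∂²F/∂p∂q is 0, so the Hessian at any point is diag(F_pp, F_qq) = diag(36(3p^2 + 4p - 3), 36(3q^2 - 10q - 2)).
At (1, -2): H = diag(144, 1080).
Both eigenvalues are positive, so H is positive definite: a local minimum.

local minimum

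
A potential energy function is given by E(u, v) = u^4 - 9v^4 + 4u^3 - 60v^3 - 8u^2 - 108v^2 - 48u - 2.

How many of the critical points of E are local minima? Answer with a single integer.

2

E separates as a function of u plus a function of v, so ∇E=0 decouples.
∂E/∂u = 4(u - 2)(u + 2)(u + 3) = 0 at u ∈ {-3, -2, 2}; ∂E/∂v = -36v(v + 2)(v + 3) = 0 at v ∈ {-3, -2, 0}.
The Hessian is diagonal: diag(E_uu, E_vv). Second derivatives: E_uu(-3)=20, E_uu(-2)=-16, E_uu(2)=80; E_vv(-3)=-108, E_vv(-2)=72, E_vv(0)=-216.
Local minima occur where both diagonal entries positive: (-3, -2), (2, -2). Count: 2.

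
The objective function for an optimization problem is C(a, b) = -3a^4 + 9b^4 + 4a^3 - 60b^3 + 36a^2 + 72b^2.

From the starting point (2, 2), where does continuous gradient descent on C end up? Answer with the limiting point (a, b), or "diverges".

C is separable, so gradient descent decouples: a follows -∂C/∂a, b follows -∂C/∂b.
∂C/∂a = -12a(a - 3)(a + 2); at a=2 this is 96, so a decreases.
∂C/∂b = 36b(b - 4)(b - 1); at b=2 this is -144, so b increases.
a converges to its nearest critical value 0 (a local min of the a-part); b converges to 4. The iterate converges to (0, 4).

(0, 4)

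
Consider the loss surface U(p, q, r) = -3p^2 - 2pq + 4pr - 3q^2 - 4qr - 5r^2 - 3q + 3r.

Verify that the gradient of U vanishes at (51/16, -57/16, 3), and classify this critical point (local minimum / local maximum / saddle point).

∇U = (-6p - 2q + 4r, -2p - 6q - 4r - 3, 4p - 4q - 10r + 3); substituting (51/16, -57/16, 3) gives ∇U = (0, 0, 0), so (51/16, -57/16, 3) is indeed a critical point.
The Hessian is constant: H = [[-6, -2, 4], [-2, -6, -4], [4, -4, -10]].
Leading principal minors: Δ₁ = -6, Δ₂ = 32, Δ₃ = -64.
The minors alternate sign starting negative (−, +, −), so H is negative definite: a local maximum.

local maximum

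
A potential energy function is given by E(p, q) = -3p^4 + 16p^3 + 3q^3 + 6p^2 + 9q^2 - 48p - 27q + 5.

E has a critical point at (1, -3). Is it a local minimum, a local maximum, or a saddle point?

saddle point

The mixed partial ∂²E/∂p∂q is 0, so the Hessian at any point is diag(E_pp, E_qq) = diag(12(-3p^2 + 8p + 1), 18(q + 1)).
At (1, -3): H = diag(72, -36).
The eigenvalues have opposite signs, so H is indefinite: a saddle point.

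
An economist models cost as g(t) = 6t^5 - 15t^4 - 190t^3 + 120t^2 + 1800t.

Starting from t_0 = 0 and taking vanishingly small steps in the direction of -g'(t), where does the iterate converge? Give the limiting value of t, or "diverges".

g'(t) = 30(t - 5)(t - 2)(t + 2)(t + 3), so g'(0) = 1800.
Gradient descent moves in the -g' direction, i.e. t is decreasing.
The nearest critical point in that direction is t = -2, where g'' = 840 > 0 (a local minimum). The iterate converges there.

-2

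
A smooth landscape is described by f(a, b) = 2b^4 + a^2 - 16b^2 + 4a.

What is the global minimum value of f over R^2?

f(a,b) separates as P(a) + Q(b), so its minimum is min P + min Q.
P'(a) = 2a + 4 vanishes at a ∈ {-2}; Q'(b) = 8b(b - 2)(b + 2) vanishes at b ∈ {-2, 0, 2}.
Local minima of P (where P''>0): P(-2)=-4. Local minima of Q: Q(-2)=-32, Q(2)=-32.
So the global minimum of f is P(-2) + Q(-2) = -4 − 32 = -36, attained at (-2, -2).

-36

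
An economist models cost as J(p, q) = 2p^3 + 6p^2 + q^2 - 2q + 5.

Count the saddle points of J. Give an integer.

J separates as a function of p plus a function of q, so ∇J=0 decouples.
∂J/∂p = 6p(p + 2) = 0 at p ∈ {-2, 0}; ∂J/∂q = 2(q - 1) = 0 at q ∈ {1}.
The Hessian is diagonal: diag(J_pp, J_qq). Second derivatives: J_pp(-2)=-12, J_pp(0)=12; J_qq(1)=2.
Saddle points occur where the two diagonal entries have opposite signs: (-2, 1). Count: 1.

1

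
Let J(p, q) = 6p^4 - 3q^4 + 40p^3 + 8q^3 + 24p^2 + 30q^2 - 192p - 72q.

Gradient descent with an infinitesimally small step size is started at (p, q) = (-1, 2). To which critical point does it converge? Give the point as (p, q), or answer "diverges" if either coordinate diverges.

J is separable, so gradient descent decouples: p follows -∂J/∂p, q follows -∂J/∂q.
∂J/∂p = 24(p - 1)(p + 2)(p + 4); at p=-1 this is -144, so p increases.
∂J/∂q = -12(q - 3)(q - 1)(q + 2); at q=2 this is 48, so q decreases.
p converges to its nearest critical value 1 (a local min of the p-part); q converges to 1. The iterate converges to (1, 1).

(1, 1)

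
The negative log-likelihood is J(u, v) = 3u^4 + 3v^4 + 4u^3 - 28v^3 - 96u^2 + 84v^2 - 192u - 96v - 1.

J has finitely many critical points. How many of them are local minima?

4

J separates as a function of u plus a function of v, so ∇J=0 decouples.
∂J/∂u = 12(u - 4)(u + 1)(u + 4) = 0 at u ∈ {-4, -1, 4}; ∂J/∂v = 12(v - 4)(v - 2)(v - 1) = 0 at v ∈ {1, 2, 4}.
The Hessian is diagonal: diag(J_uu, J_vv). Second derivatives: J_uu(-4)=288, J_uu(-1)=-180, J_uu(4)=480; J_vv(1)=36, J_vv(2)=-24, J_vv(4)=72.
Local minima occur where both diagonal entries positive: (-4, 1), (-4, 4), (4, 1), (4, 4). Count: 4.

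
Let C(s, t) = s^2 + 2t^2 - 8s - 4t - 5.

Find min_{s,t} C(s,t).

-23

C(s,t) separates as P(s) + Q(t) − 5, so its minimum is min P + min Q − 5.
P'(s) = 2s - 8 vanishes at s ∈ {4}; Q'(t) = 4(t - 1) vanishes at t ∈ {1}.
Local minima of P (where P''>0): P(4)=-16. Local minima of Q: Q(1)=-2.
So the global minimum of C is P(4) + Q(1) − 5 = -16 − 2 − 5 = -23, attained at (4, 1).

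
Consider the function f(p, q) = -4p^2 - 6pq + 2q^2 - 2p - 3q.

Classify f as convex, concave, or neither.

neither

f is quadratic, so its Hessian is the constant matrix H = [[-8, -6], [-6, 4]].
det(H) = -68, tr(H) = -4.
det(H) < 0, so H is indefinite: neither convex nor concave.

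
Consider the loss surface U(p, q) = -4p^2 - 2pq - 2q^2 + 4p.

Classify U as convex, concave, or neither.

U is quadratic, so its Hessian is the constant matrix H = [[-8, -2], [-2, -4]].
det(H) = 28, tr(H) = -12.
det(H) > 0 and tr(H) < 0, so H is negative definite everywhere: concave.

concave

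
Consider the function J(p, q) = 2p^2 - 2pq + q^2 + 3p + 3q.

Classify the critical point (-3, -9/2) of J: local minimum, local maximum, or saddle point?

The Hessian of J is constant: H = [[4, -2], [-2, 2]].
det(H) = 4·2 − (-2)² = 4.
det(H) > 0 and tr(H) = 6 > 0, so H is positive definite and the point is a local minimum.

local minimum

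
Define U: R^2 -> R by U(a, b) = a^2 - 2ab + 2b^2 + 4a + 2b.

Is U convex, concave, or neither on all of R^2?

U is quadratic, so its Hessian is the constant matrix H = [[2, -2], [-2, 4]].
det(H) = 4, tr(H) = 6.
det(H) > 0 and tr(H) > 0, so H is positive definite everywhere: convex.

convex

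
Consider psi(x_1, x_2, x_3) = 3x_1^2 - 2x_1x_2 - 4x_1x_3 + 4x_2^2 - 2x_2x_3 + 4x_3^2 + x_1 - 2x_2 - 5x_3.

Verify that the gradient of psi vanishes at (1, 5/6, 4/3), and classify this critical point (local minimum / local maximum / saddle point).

local minimum

∇psi = (6x_1 - 2x_2 - 4x_3 + 1, -2x_1 + 8x_2 - 2x_3 - 2, -4x_1 - 2x_2 + 8x_3 - 5); substituting (1, 5/6, 4/3) gives ∇psi = (0, 0, 0), so (1, 5/6, 4/3) is indeed a critical point.
The Hessian is constant: H = [[6, -2, -4], [-2, 8, -2], [-4, -2, 8]].
Leading principal minors: Δ₁ = 6, Δ₂ = 44, Δ₃ = 168.
All leading minors are positive, so H is positive definite: a local minimum.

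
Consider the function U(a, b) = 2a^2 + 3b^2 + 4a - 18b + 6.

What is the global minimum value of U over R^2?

U(a,b) separates as P(a) + Q(b) + 6, so its minimum is min P + min Q + 6.
P'(a) = 4a + 4 vanishes at a ∈ {-1}; Q'(b) = 6b - 18 vanishes at b ∈ {3}.
Local minima of P (where P''>0): P(-1)=-2. Local minima of Q: Q(3)=-27.
So the global minimum of U is P(-1) + Q(3) + 6 = -2 − 27 + 6 = -23, attained at (-1, 3).

-23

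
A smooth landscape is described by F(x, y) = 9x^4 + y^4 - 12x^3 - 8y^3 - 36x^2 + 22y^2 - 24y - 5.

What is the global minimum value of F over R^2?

F(x,y) separates as P(x) + Q(y) − 5, so its minimum is min P + min Q − 5.
P'(x) = 36x(x - 2)(x + 1) vanishes at x ∈ {-1, 0, 2}; Q'(y) = 4(y - 3)(y - 2)(y - 1) vanishes at y ∈ {1, 2, 3}.
Local minima of P (where P''>0): P(-1)=-15, P(2)=-96. Local minima of Q: Q(1)=-9, Q(3)=-9.
So the global minimum of F is P(2) + Q(1) − 5 = -96 − 9 − 5 = -110, attained at (2, 1).

-110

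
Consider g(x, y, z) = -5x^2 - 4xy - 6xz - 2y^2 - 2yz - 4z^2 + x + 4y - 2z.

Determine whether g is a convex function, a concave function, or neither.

concave

g is quadratic, so its Hessian is the constant matrix H = [[-10, -4, -6], [-4, -4, -2], [-6, -2, -8]].
Leading principal minors: -10, 24, -104.
Signs alternate −, +, − ⇒ H ≺ 0 ⇒ concave.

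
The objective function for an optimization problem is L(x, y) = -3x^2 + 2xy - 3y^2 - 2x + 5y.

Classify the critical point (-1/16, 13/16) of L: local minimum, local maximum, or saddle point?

local maximum

The Hessian of L is constant: H = [[-6, 2], [2, -6]].
det(H) = (-6)·(-6) − 2² = 32.
det(H) > 0 and tr(H) = -12 < 0, so H is negative definite and the point is a local maximum.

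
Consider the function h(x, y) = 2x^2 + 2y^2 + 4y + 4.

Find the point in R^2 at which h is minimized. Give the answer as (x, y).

h(x,y) separates as P(x) + Q(y) + 4, so its minimum is min P + min Q + 4.
P'(x) = 4x vanishes at x ∈ {0}; Q'(y) = 4y + 4 vanishes at y ∈ {-1}.
Local minima of P (where P''>0): P(0)=0. Local minima of Q: Q(-1)=-2.
So the global minimum of h is P(0) + Q(-1) + 4 = 0 − 2 + 4 = 2, attained at (0, -1).

(0, -1)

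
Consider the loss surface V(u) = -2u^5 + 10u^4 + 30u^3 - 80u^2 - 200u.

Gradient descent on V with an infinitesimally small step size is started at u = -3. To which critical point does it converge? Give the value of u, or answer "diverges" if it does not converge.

-2

V'(u) = -10(u - 5)(u - 2)(u + 1)(u + 2), so V'(-3) = -800.
Gradient descent moves in the -V' direction, i.e. u is increasing.
The nearest critical point in that direction is u = -2, where V'' = 280 > 0 (a local minimum). The iterate converges there.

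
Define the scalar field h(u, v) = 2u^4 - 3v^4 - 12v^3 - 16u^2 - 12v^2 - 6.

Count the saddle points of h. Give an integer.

5

h separates as a function of u plus a function of v, so ∇h=0 decouples.
∂h/∂u = 8u(u - 2)(u + 2) = 0 at u ∈ {-2, 0, 2}; ∂h/∂v = -12v(v + 1)(v + 2) = 0 at v ∈ {-2, -1, 0}.
The Hessian is diagonal: diag(h_uu, h_vv). Second derivatives: h_uu(-2)=64, h_uu(0)=-32, h_uu(2)=64; h_vv(-2)=-24, h_vv(-1)=12, h_vv(0)=-24.
Saddle points occur where the two diagonal entries have opposite signs: (-2, -2), (-2, 0), (0, -1), (2, -2), (2, 0). Count: 5.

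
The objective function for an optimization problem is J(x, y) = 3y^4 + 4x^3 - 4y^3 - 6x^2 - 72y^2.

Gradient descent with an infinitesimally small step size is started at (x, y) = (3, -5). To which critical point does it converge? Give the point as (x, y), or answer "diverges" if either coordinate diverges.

(1, -3)

J is separable, so gradient descent decouples: x follows -∂J/∂x, y follows -∂J/∂y.
∂J/∂x = 12x(x - 1); at x=3 this is 72, so x decreases.
∂J/∂y = 12y(y - 4)(y + 3); at y=-5 this is -1080, so y increases.
x converges to its nearest critical value 1 (a local min of the x-part); y converges to -3. The iterate converges to (1, -3).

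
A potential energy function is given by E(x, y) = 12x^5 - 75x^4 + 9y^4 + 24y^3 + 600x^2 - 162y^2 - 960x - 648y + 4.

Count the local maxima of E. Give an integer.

2

E separates as a function of x plus a function of y, so ∇E=0 decouples.
∂E/∂x = 60(x - 4)(x - 2)(x - 1)(x + 2) = 0 at x ∈ {-2, 1, 2, 4}; ∂E/∂y = 36(y - 3)(y + 2)(y + 3) = 0 at y ∈ {-3, -2, 3}.
The Hessian is diagonal: diag(E_xx, E_yy). Second derivatives: E_xx(-2)=-4320, E_xx(1)=540, E_xx(2)=-480, E_xx(4)=2160; E_yy(-3)=216, E_yy(-2)=-180, E_yy(3)=1080.
Local maxima occur where both diagonal entries negative: (-2, -2), (2, -2). Count: 2.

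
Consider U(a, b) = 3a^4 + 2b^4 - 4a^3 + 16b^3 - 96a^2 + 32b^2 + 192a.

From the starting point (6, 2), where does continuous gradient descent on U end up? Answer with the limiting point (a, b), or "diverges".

(4, 0)

U is separable, so gradient descent decouples: a follows -∂U/∂a, b follows -∂U/∂b.
∂U/∂a = 12(a - 4)(a - 1)(a + 4); at a=6 this is 1200, so a decreases.
∂U/∂b = 8b(b + 2)(b + 4); at b=2 this is 384, so b decreases.
a converges to its nearest critical value 4 (a local min of the a-part); b converges to 0. The iterate converges to (4, 0).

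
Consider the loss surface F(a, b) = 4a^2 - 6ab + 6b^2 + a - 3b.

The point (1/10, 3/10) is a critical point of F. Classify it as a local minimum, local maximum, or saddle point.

The Hessian of F is constant: H = [[8, -6], [-6, 12]].
det(H) = 8·12 − (-6)² = 60.
det(H) > 0 and tr(H) = 20 > 0, so H is positive definite and the point is a local minimum.

local minimum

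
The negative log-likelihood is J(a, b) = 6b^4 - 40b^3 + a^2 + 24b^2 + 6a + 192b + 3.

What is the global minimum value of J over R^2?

-128

J(a,b) separates as P(a) + Q(b) + 3, so its minimum is min P + min Q + 3.
P'(a) = 2a + 6 vanishes at a ∈ {-3}; Q'(b) = 24(b - 4)(b - 2)(b + 1) vanishes at b ∈ {-1, 2, 4}.
Local minima of P (where P''>0): P(-3)=-9. Local minima of Q: Q(-1)=-122, Q(4)=128.
So the global minimum of J is P(-3) + Q(-1) + 3 = -9 − 122 + 3 = -128, attained at (-3, -1).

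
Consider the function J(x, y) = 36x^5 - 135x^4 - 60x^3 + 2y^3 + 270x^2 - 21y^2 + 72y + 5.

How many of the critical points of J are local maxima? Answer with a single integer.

J separates as a function of x plus a function of y, so ∇J=0 decouples.
∂J/∂x = 180x(x - 3)(x - 1)(x + 1) = 0 at x ∈ {-1, 0, 1, 3}; ∂J/∂y = 6(y - 4)(y - 3) = 0 at y ∈ {3, 4}.
The Hessian is diagonal: diag(J_xx, J_yy). Second derivatives: J_xx(-1)=-1440, J_xx(0)=540, J_xx(1)=-720, J_xx(3)=4320; J_yy(3)=-6, J_yy(4)=6.
Local maxima occur where both diagonal entries negative: (-1, 3), (1, 3). Count: 2.

2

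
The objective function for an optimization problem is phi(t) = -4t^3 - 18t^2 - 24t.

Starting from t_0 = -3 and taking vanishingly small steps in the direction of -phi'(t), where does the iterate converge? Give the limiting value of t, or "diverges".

phi'(t) = -12(t + 1)(t + 2), so phi'(-3) = -24.
Gradient descent moves in the -phi' direction, i.e. t is increasing.
The nearest critical point in that direction is t = -2, where phi'' = 12 > 0 (a local minimum). The iterate converges there.

-2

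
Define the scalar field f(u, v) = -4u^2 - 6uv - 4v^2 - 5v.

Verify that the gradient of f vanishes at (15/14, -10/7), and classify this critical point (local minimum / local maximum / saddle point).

∇f = (-8u - 6v, -6u - 8v - 5); substituting (15/14, -10/7) gives ∇f = (0, 0), so (15/14, -10/7) is indeed a critical point.
The Hessian of f is constant: H = [[-8, -6], [-6, -8]].
det(H) = (-8)·(-8) − (-6)² = 28.
det(H) > 0 and tr(H) = -16 < 0, so H is negative definite and the point is a local maximum.

local maximum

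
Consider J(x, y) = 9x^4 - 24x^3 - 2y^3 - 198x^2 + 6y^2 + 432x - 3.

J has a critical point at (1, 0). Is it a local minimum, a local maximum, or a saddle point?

saddle point

The mixed partial ∂²J/∂x∂y is 0, so the Hessian at any point is diag(J_xx, J_yy) = diag(36(3x^2 - 4x - 11), 12(-y + 1)).
At (1, 0): H = diag(-432, 12).
The eigenvalues have opposite signs, so H is indefinite: a saddle point.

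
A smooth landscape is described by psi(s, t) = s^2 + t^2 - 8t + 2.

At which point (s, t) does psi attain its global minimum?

psi(s,t) separates as P(s) + Q(t) + 2, so its minimum is min P + min Q + 2.
P'(s) = 2s vanishes at s ∈ {0}; Q'(t) = 2(t - 4) vanishes at t ∈ {4}.
Local minima of P (where P''>0): P(0)=0. Local minima of Q: Q(4)=-16.
So the global minimum of psi is P(0) + Q(4) + 2 = 0 − 16 + 2 = -14, attained at (0, 4).

(0, 4)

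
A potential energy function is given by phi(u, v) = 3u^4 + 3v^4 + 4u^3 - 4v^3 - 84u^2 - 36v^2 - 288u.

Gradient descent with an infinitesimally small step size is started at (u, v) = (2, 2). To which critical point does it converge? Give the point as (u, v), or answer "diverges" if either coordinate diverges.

phi is separable, so gradient descent decouples: u follows -∂phi/∂u, v follows -∂phi/∂v.
∂phi/∂u = 12(u - 4)(u + 2)(u + 3); at u=2 this is -480, so u increases.
∂phi/∂v = 12v(v - 3)(v + 2); at v=2 this is -96, so v increases.
u converges to its nearest critical value 4 (a local min of the u-part); v converges to 3. The iterate converges to (4, 3).

(4, 3)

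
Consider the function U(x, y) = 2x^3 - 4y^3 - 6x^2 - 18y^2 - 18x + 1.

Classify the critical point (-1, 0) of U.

The mixed partial ∂²U/∂x∂y is 0, so the Hessian at any point is diag(U_xx, U_yy) = diag(12(x - 1), -12(2y + 3)).
At (-1, 0): H = diag(-24, -36).
Both eigenvalues are negative, so H is negative definite: a local maximum.

local maximum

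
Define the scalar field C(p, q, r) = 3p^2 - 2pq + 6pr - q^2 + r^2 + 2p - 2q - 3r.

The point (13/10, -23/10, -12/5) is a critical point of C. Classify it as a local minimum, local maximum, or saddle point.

The Hessian is constant: H = [[6, -2, 6], [-2, -2, 0], [6, 0, 2]].
Leading principal minors: Δ₁ = 6, Δ₂ = -16, Δ₃ = 40.
The minors fit neither the all-positive nor the alternating-sign pattern, so H is indefinite: a saddle point.

saddle point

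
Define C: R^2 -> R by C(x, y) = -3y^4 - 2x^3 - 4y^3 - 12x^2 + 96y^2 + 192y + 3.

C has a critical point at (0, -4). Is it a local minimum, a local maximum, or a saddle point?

The mixed partial ∂²C/∂x∂y is 0, so the Hessian at any point is diag(C_xx, C_yy) = diag(-12(x + 2), 12(-3y^2 - 2y + 16)).
At (0, -4): H = diag(-24, -288).
Both eigenvalues are negative, so H is negative definite: a local maximum.

local maximum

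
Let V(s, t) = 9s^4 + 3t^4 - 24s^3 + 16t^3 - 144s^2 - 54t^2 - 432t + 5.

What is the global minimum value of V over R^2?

V(s,t) separates as P(s) + Q(t) + 5, so its minimum is min P + min Q + 5.
P'(s) = 36s(s - 4)(s + 2) vanishes at s ∈ {-2, 0, 4}; Q'(t) = 12(t - 3)(t + 3)(t + 4) vanishes at t ∈ {-4, -3, 3}.
Local minima of P (where P''>0): P(-2)=-240, P(4)=-1536. Local minima of Q: Q(-4)=608, Q(3)=-1107.
So the global minimum of V is P(4) + Q(3) + 5 = -1536 − 1107 + 5 = -2638, attained at (4, 3).

-2638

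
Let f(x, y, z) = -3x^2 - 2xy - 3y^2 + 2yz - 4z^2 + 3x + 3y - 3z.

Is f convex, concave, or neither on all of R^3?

f is quadratic, so its Hessian is the constant matrix H = [[-6, -2, 0], [-2, -6, 2], [0, 2, -8]].
Leading principal minors: -6, 32, -232.
Signs alternate −, +, − ⇒ H ≺ 0 ⇒ concave.

concave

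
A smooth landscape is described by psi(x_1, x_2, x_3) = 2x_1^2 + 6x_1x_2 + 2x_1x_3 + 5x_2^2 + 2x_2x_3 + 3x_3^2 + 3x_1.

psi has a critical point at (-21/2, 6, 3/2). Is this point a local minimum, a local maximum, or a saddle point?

local minimum

The Hessian is constant: H = [[4, 6, 2], [6, 10, 2], [2, 2, 6]].
Leading principal minors: Δ₁ = 4, Δ₂ = 4, Δ₃ = 16.
All leading minors are positive, so H is positive definite: a local minimum.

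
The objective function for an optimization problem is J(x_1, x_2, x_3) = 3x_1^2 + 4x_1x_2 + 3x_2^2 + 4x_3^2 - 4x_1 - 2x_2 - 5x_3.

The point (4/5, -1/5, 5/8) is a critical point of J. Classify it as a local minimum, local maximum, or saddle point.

The Hessian is constant: H = [[6, 4, 0], [4, 6, 0], [0, 0, 8]].
Leading principal minors: Δ₁ = 6, Δ₂ = 20, Δ₃ = 160.
All leading minors are positive, so H is positive definite: a local minimum.

local minimum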